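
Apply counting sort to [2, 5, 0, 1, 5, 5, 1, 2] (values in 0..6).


Count array: [1, 2, 2, 0, 0, 3, 0]
Reconstruct: [0, 1, 1, 2, 2, 5, 5, 5]


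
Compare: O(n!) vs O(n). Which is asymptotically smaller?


linear grows slower than factorial
O(n) is asymptotically smaller; O(n!) grows faster


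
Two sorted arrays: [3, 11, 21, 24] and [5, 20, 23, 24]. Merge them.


Compare heads, take smaller each step.
Merged: [3, 5, 11, 20, 21, 23, 24, 24]


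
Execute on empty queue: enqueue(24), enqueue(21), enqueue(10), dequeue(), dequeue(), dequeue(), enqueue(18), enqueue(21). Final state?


enqueue(24) -> [24]
enqueue(21) -> [24, 21]
enqueue(10) -> [24, 21, 10]
dequeue() returns 24 -> [21, 10]
dequeue() returns 21 -> [10]
dequeue() returns 10 -> []
enqueue(18) -> [18]
enqueue(21) -> [18, 21]
Final queue (front to back): [18, 21]


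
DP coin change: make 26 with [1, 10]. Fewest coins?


dp[0]=0; dp[i]=1+min(dp[i-c] for c in coins)
...dp[21]=3, dp[22]=4, dp[23]=5, dp[24]=6, dp[25]=7, dp[26]=8
Minimum coins for 26 = 8


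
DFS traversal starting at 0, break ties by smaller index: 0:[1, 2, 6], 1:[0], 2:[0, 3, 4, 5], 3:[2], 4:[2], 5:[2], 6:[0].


DFS stack-based: start with [0]
Visit order: [0, 1, 2, 3, 4, 5, 6]


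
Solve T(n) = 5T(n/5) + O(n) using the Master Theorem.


a=5, b=5, c=1. log_5(5)=1 = c=1. Case 2: O(n^c log n) = O(n log n)
Complexity: O(n log n)


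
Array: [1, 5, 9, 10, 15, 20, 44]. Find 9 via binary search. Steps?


Search for 9:
[0,6] mid=3 arr[3]=10
[0,2] mid=1 arr[1]=5
[2,2] mid=2 arr[2]=9
Total: 3 comparisons


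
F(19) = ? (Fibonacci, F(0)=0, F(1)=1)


F(n)=F(n-1)+F(n-2)
...F(17)=1597, F(18)=2584, F(19)=4181


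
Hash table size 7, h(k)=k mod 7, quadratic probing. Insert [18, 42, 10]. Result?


Insertions: 18->slot 4; 42->slot 0; 10->slot 3
Table: [42, None, None, 10, 18, None, None]


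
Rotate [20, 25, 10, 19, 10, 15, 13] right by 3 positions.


Right rotate by 3: [10, 15, 13, 20, 25, 10, 19]


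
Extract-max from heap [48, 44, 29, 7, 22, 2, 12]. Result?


Max = 48
Replace root with last, heapify down
Resulting heap: [44, 22, 29, 7, 12, 2]


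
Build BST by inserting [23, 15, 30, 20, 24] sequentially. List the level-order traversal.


Root = 23; build tree by BST insertion.
Level-Order traversal: [23, 15, 30, 20, 24]


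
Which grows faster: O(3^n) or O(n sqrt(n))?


n^1.5 grows slower than exponential (base 3)
O(n sqrt(n)) is asymptotically smaller; O(3^n) grows faster


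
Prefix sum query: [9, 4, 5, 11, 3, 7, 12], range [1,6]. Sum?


Prefix sums: [0, 9, 13, 18, 29, 32, 39, 51]
Sum[1..6] = prefix[7] - prefix[1] = 51 - 9 = 42


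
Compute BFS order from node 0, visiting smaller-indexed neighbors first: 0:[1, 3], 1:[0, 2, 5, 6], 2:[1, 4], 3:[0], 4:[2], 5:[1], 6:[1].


BFS queue: start with [0]
Visit order: [0, 1, 3, 2, 5, 6, 4]


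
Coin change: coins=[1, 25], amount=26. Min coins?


dp[0]=0; dp[i]=1+min(dp[i-c] for c in coins)
...dp[21]=21, dp[22]=22, dp[23]=23, dp[24]=24, dp[25]=1, dp[26]=2
Minimum coins for 26 = 2


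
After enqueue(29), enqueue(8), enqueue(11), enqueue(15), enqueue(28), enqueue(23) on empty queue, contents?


enqueue(29) -> [29]
enqueue(8) -> [29, 8]
enqueue(11) -> [29, 8, 11]
enqueue(15) -> [29, 8, 11, 15]
enqueue(28) -> [29, 8, 11, 15, 28]
enqueue(23) -> [29, 8, 11, 15, 28, 23]
Final queue (front to back): [29, 8, 11, 15, 28, 23]


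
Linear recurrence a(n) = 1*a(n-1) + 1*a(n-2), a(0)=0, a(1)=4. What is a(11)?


Build bottom-up:
...a(9)=136, a(10)=220, a(11)=1*220+1*136=356


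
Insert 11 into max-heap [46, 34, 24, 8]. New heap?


Append 11: [46, 34, 24, 8, 11]
Bubble up: no swaps needed
Result: [46, 34, 24, 8, 11]


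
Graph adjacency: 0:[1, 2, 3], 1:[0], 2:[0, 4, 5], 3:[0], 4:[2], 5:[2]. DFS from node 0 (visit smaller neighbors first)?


DFS stack-based: start with [0]
Visit order: [0, 1, 2, 4, 5, 3]


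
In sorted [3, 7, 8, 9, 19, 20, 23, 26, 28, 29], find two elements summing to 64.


Two pointers: lo=0, hi=9
No pair sums to 64


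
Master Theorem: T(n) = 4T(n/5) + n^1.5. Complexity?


a=4, b=5, c=1.5. log_5(4)=0.861 < c=1.5. Case 3: O(n^c) = O(n^1.500)
Complexity: O(n^1.500)


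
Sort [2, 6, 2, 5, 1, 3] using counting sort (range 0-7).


Count array: [0, 1, 2, 1, 0, 1, 1, 0]
Reconstruct: [1, 2, 2, 3, 5, 6]


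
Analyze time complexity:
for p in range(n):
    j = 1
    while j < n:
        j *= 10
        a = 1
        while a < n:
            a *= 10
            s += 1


Per nesting level: O(n) * O(log n) * O(log n) = O(n (log n)^2)
Complexity: O(n (log n)^2)


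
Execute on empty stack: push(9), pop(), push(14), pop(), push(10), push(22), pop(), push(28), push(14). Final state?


push(9) -> [9]
pop() returns 9 -> []
push(14) -> [14]
pop() returns 14 -> []
push(10) -> [10]
push(22) -> [10, 22]
pop() returns 22 -> [10]
push(28) -> [10, 28]
push(14) -> [10, 28, 14]
Final stack (bottom to top): [10, 28, 14]


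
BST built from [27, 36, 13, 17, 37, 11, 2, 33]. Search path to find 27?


BST root = 27
Search for 27: compare at each node
Path: [27]


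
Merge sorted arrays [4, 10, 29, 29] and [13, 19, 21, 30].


Compare heads, take smaller each step.
Merged: [4, 10, 13, 19, 21, 29, 29, 30]


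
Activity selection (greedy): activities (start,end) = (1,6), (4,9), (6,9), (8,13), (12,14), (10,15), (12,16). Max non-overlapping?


Greedy: pick earliest-ending, then skip overlaps.
Selected (3 activities): [(1, 6), (6, 9), (12, 14)]


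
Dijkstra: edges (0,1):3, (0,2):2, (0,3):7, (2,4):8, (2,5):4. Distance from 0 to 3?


Dijkstra from 0:
Distances: {0: 0, 1: 3, 2: 2, 3: 7, 4: 10, 5: 6}
Shortest distance to 3 = 7, path = [0, 3]


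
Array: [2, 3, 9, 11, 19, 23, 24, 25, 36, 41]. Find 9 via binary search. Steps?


Search for 9:
[0,9] mid=4 arr[4]=19
[0,3] mid=1 arr[1]=3
[2,3] mid=2 arr[2]=9
Total: 3 comparisons


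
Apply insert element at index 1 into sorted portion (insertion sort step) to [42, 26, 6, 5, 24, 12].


After one pass: [26, 42, 6, 5, 24, 12]


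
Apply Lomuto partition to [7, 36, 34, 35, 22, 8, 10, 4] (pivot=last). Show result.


Elements <= 4 go left of pivot.
Result: [4, 36, 34, 35, 22, 8, 10, 7], pivot at index 0


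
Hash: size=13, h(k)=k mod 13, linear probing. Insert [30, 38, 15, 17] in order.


Insertions: 30->slot 4; 38->slot 12; 15->slot 2; 17->slot 5
Table: [None, None, 15, None, 30, 17, None, None, None, None, None, None, 38]


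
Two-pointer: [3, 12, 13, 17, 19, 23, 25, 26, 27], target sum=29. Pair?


Two pointers: lo=0, hi=8
Found pair: (3, 26) summing to 29


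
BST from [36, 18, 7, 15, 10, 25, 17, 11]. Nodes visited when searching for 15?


BST root = 36
Search for 15: compare at each node
Path: [36, 18, 7, 15]


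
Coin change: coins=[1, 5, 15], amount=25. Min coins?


dp[0]=0; dp[i]=1+min(dp[i-c] for c in coins)
...dp[20]=2, dp[21]=3, dp[22]=4, dp[23]=5, dp[24]=6, dp[25]=3
Minimum coins for 25 = 3


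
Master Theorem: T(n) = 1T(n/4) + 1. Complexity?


a=1, b=4, c=0. log_4(1)=0 = c=0. Case 2: O(n^c log n) = O(log n)
Complexity: O(log n)


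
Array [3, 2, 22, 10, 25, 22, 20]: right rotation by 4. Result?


Right rotate by 4: [10, 25, 22, 20, 3, 2, 22]


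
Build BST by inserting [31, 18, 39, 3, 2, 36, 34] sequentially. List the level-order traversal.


Root = 31; build tree by BST insertion.
Level-Order traversal: [31, 18, 39, 3, 36, 2, 34]


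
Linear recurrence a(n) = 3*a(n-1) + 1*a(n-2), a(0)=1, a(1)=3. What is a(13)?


Build bottom-up:
...a(11)=467280, a(12)=1543321, a(13)=3*1543321+1*467280=5097243


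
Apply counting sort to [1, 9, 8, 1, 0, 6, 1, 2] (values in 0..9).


Count array: [1, 3, 1, 0, 0, 0, 1, 0, 1, 1]
Reconstruct: [0, 1, 1, 1, 2, 6, 8, 9]


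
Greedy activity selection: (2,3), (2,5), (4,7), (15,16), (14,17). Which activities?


Greedy: pick earliest-ending, then skip overlaps.
Selected (3 activities): [(2, 3), (4, 7), (15, 16)]


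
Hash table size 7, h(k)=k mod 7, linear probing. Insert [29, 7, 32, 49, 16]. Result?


Insertions: 29->slot 1; 7->slot 0; 32->slot 4; 49->slot 2; 16->slot 3
Table: [7, 29, 49, 16, 32, None, None]


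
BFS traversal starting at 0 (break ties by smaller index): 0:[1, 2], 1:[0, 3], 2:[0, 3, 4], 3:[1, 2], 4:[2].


BFS queue: start with [0]
Visit order: [0, 1, 2, 3, 4]


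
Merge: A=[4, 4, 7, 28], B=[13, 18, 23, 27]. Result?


Compare heads, take smaller each step.
Merged: [4, 4, 7, 13, 18, 23, 27, 28]


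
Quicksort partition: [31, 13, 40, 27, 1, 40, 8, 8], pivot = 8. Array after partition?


Elements <= 8 go left of pivot.
Result: [1, 8, 8, 27, 31, 40, 13, 40], pivot at index 2


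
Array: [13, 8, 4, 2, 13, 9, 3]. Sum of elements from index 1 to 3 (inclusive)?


Prefix sums: [0, 13, 21, 25, 27, 40, 49, 52]
Sum[1..3] = prefix[4] - prefix[1] = 27 - 13 = 14


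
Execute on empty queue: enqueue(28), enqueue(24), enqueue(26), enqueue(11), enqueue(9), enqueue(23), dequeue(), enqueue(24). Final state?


enqueue(28) -> [28]
enqueue(24) -> [28, 24]
enqueue(26) -> [28, 24, 26]
enqueue(11) -> [28, 24, 26, 11]
enqueue(9) -> [28, 24, 26, 11, 9]
enqueue(23) -> [28, 24, 26, 11, 9, 23]
dequeue() returns 28 -> [24, 26, 11, 9, 23]
enqueue(24) -> [24, 26, 11, 9, 23, 24]
Final queue (front to back): [24, 26, 11, 9, 23, 24]


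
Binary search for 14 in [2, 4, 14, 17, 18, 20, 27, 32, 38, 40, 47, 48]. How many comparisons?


Search for 14:
[0,11] mid=5 arr[5]=20
[0,4] mid=2 arr[2]=14
Total: 2 comparisons


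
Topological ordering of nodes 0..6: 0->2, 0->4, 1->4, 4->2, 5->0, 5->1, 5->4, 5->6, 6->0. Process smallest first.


Kahn's algorithm, process smallest node first
Order: [3, 5, 1, 6, 0, 4, 2]


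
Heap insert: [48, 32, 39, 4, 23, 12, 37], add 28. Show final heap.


Append 28: [48, 32, 39, 4, 23, 12, 37, 28]
Bubble up: swap idx 7(28) with idx 3(4)
Result: [48, 32, 39, 28, 23, 12, 37, 4]


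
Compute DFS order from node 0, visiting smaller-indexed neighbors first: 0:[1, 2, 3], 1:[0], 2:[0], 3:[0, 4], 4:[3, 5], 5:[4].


DFS stack-based: start with [0]
Visit order: [0, 1, 2, 3, 4, 5]


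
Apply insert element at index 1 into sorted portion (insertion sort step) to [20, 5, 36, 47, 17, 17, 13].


After one pass: [5, 20, 36, 47, 17, 17, 13]


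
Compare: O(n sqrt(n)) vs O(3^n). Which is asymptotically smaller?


n^1.5 grows slower than exponential (base 3)
O(n sqrt(n)) is asymptotically smaller; O(3^n) grows faster


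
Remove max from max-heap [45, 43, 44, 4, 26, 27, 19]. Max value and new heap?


Max = 45
Replace root with last, heapify down
Resulting heap: [44, 43, 27, 4, 26, 19]


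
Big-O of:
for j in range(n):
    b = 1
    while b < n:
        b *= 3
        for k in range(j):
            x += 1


Per nesting level: O(n) * O(log n) * O(n) [triangular over j] = O(n^2 log n)
Complexity: O(n^2 log n)


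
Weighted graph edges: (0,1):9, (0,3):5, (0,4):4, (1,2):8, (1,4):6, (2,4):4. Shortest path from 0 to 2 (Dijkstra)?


Dijkstra from 0:
Distances: {0: 0, 1: 9, 2: 8, 3: 5, 4: 4}
Shortest distance to 2 = 8, path = [0, 4, 2]


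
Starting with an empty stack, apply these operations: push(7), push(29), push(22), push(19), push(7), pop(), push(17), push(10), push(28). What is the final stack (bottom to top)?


push(7) -> [7]
push(29) -> [7, 29]
push(22) -> [7, 29, 22]
push(19) -> [7, 29, 22, 19]
push(7) -> [7, 29, 22, 19, 7]
pop() returns 7 -> [7, 29, 22, 19]
push(17) -> [7, 29, 22, 19, 17]
push(10) -> [7, 29, 22, 19, 17, 10]
push(28) -> [7, 29, 22, 19, 17, 10, 28]
Final stack (bottom to top): [7, 29, 22, 19, 17, 10, 28]


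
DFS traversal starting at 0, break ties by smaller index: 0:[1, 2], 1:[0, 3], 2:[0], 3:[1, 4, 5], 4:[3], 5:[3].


DFS stack-based: start with [0]
Visit order: [0, 1, 3, 4, 5, 2]


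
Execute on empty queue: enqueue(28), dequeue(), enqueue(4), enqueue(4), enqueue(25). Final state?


enqueue(28) -> [28]
dequeue() returns 28 -> []
enqueue(4) -> [4]
enqueue(4) -> [4, 4]
enqueue(25) -> [4, 4, 25]
Final queue (front to back): [4, 4, 25]


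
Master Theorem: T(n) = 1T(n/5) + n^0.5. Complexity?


a=1, b=5, c=0.5. log_5(1)=0 < c=0.5. Case 3: O(n^c) = O(sqrt(n))
Complexity: O(sqrt(n))


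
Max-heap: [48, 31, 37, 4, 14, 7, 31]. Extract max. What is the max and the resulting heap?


Max = 48
Replace root with last, heapify down
Resulting heap: [37, 31, 31, 4, 14, 7]


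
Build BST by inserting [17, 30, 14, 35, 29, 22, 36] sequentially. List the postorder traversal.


Root = 17; build tree by BST insertion.
Postorder traversal: [14, 22, 29, 36, 35, 30, 17]


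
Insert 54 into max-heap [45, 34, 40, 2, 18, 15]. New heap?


Append 54: [45, 34, 40, 2, 18, 15, 54]
Bubble up: swap idx 6(54) with idx 2(40); swap idx 2(54) with idx 0(45)
Result: [54, 34, 45, 2, 18, 15, 40]


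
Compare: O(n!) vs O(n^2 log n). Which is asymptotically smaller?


n^2 log n grows slower than factorial
O(n^2 log n) is asymptotically smaller; O(n!) grows faster


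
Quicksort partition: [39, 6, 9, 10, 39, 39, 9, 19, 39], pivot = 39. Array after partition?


Elements <= 39 go left of pivot.
Result: [39, 6, 9, 10, 39, 39, 9, 19, 39], pivot at index 8


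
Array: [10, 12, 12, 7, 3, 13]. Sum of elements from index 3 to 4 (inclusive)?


Prefix sums: [0, 10, 22, 34, 41, 44, 57]
Sum[3..4] = prefix[5] - prefix[3] = 44 - 34 = 10


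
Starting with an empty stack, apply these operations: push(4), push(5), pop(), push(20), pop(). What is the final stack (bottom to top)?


push(4) -> [4]
push(5) -> [4, 5]
pop() returns 5 -> [4]
push(20) -> [4, 20]
pop() returns 20 -> [4]
Final stack (bottom to top): [4]


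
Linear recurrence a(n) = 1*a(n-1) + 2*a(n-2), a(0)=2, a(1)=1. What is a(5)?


Build bottom-up:
...a(3)=7, a(4)=17, a(5)=1*17+2*7=31


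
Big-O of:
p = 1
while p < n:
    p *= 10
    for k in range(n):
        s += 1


Per nesting level: O(log n) * O(n) = O(n log n)
Complexity: O(n log n)


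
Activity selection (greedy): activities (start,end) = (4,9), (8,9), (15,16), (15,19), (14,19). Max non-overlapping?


Greedy: pick earliest-ending, then skip overlaps.
Selected (2 activities): [(4, 9), (15, 16)]


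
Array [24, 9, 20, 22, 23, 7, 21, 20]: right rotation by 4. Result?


Right rotate by 4: [23, 7, 21, 20, 24, 9, 20, 22]


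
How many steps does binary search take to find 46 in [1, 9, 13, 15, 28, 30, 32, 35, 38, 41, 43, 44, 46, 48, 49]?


Search for 46:
[0,14] mid=7 arr[7]=35
[8,14] mid=11 arr[11]=44
[12,14] mid=13 arr[13]=48
[12,12] mid=12 arr[12]=46
Total: 4 comparisons


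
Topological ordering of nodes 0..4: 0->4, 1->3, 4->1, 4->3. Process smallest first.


Kahn's algorithm, process smallest node first
Order: [0, 2, 4, 1, 3]


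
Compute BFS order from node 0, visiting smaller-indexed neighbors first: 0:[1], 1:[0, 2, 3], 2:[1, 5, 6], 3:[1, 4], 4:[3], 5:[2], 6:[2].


BFS queue: start with [0]
Visit order: [0, 1, 2, 3, 5, 6, 4]


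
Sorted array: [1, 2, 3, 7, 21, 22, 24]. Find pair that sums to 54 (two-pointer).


Two pointers: lo=0, hi=6
No pair sums to 54


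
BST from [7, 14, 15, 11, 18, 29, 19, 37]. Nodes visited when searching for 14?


BST root = 7
Search for 14: compare at each node
Path: [7, 14]


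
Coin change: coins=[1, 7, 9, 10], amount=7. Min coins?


dp[0]=0; dp[i]=1+min(dp[i-c] for c in coins)
...dp[2]=2, dp[3]=3, dp[4]=4, dp[5]=5, dp[6]=6, dp[7]=1
Minimum coins for 7 = 1


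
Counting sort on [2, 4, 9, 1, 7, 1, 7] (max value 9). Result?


Count array: [0, 2, 1, 0, 1, 0, 0, 2, 0, 1]
Reconstruct: [1, 1, 2, 4, 7, 7, 9]


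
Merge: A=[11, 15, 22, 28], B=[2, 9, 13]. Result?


Compare heads, take smaller each step.
Merged: [2, 9, 11, 13, 15, 22, 28]


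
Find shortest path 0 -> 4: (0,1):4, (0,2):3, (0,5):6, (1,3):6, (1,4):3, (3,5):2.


Dijkstra from 0:
Distances: {0: 0, 1: 4, 2: 3, 3: 8, 4: 7, 5: 6}
Shortest distance to 4 = 7, path = [0, 1, 4]


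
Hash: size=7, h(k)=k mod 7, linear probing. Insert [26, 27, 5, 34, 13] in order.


Insertions: 26->slot 5; 27->slot 6; 5->slot 0; 34->slot 1; 13->slot 2
Table: [5, 34, 13, None, None, 26, 27]


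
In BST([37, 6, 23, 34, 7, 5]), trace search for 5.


BST root = 37
Search for 5: compare at each node
Path: [37, 6, 5]


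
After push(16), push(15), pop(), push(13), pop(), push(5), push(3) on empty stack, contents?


push(16) -> [16]
push(15) -> [16, 15]
pop() returns 15 -> [16]
push(13) -> [16, 13]
pop() returns 13 -> [16]
push(5) -> [16, 5]
push(3) -> [16, 5, 3]
Final stack (bottom to top): [16, 5, 3]


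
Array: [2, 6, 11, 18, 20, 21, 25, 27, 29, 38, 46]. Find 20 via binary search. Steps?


Search for 20:
[0,10] mid=5 arr[5]=21
[0,4] mid=2 arr[2]=11
[3,4] mid=3 arr[3]=18
[4,4] mid=4 arr[4]=20
Total: 4 comparisons


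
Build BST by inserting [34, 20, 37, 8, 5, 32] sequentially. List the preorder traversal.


Root = 34; build tree by BST insertion.
Preorder traversal: [34, 20, 8, 5, 32, 37]


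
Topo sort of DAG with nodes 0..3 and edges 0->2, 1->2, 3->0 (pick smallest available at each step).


Kahn's algorithm, process smallest node first
Order: [1, 3, 0, 2]


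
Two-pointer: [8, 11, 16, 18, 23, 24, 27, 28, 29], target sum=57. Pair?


Two pointers: lo=0, hi=8
Found pair: (28, 29) summing to 57


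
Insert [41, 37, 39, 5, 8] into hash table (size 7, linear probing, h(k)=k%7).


Insertions: 41->slot 6; 37->slot 2; 39->slot 4; 5->slot 5; 8->slot 1
Table: [None, 8, 37, None, 39, 5, 41]


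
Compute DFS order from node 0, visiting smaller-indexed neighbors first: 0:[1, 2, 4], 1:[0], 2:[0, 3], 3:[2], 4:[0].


DFS stack-based: start with [0]
Visit order: [0, 1, 2, 3, 4]


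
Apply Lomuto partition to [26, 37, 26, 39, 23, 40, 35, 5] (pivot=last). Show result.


Elements <= 5 go left of pivot.
Result: [5, 37, 26, 39, 23, 40, 35, 26], pivot at index 0


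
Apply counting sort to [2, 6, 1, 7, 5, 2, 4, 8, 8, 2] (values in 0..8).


Count array: [0, 1, 3, 0, 1, 1, 1, 1, 2]
Reconstruct: [1, 2, 2, 2, 4, 5, 6, 7, 8, 8]


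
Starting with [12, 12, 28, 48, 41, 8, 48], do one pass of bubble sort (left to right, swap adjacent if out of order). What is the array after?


After one pass: [12, 12, 28, 41, 8, 48, 48]


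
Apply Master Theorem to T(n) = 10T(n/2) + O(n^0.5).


a=10, b=2, c=0.5. log_2(10)=3.322 > c=0.5. Case 1: O(n^log_b(a)) = O(n^3.322)
Complexity: O(n^3.322)


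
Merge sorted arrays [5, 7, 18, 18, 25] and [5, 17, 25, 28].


Compare heads, take smaller each step.
Merged: [5, 5, 7, 17, 18, 18, 25, 25, 28]


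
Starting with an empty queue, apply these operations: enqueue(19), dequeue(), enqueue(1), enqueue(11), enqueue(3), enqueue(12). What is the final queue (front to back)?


enqueue(19) -> [19]
dequeue() returns 19 -> []
enqueue(1) -> [1]
enqueue(11) -> [1, 11]
enqueue(3) -> [1, 11, 3]
enqueue(12) -> [1, 11, 3, 12]
Final queue (front to back): [1, 11, 3, 12]


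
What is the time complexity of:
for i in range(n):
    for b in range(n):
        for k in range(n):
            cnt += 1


Per nesting level: O(n) * O(n) * O(n) = O(n^3)
Complexity: O(n^3)


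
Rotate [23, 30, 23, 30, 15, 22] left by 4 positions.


Left rotate by 4: [15, 22, 23, 30, 23, 30]


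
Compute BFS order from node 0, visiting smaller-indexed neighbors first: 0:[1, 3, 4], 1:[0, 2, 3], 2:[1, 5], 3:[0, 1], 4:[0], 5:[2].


BFS queue: start with [0]
Visit order: [0, 1, 3, 4, 2, 5]


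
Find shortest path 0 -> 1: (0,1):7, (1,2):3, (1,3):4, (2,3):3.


Dijkstra from 0:
Distances: {0: 0, 1: 7, 2: 10, 3: 11}
Shortest distance to 1 = 7, path = [0, 1]


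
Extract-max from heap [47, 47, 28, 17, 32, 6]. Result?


Max = 47
Replace root with last, heapify down
Resulting heap: [47, 32, 28, 17, 6]


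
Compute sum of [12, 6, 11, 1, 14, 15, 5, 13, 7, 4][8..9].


Prefix sums: [0, 12, 18, 29, 30, 44, 59, 64, 77, 84, 88]
Sum[8..9] = prefix[10] - prefix[8] = 88 - 77 = 11


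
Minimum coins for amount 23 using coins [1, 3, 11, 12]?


dp[0]=0; dp[i]=1+min(dp[i-c] for c in coins)
...dp[18]=3, dp[19]=4, dp[20]=4, dp[21]=4, dp[22]=2, dp[23]=2
Minimum coins for 23 = 2


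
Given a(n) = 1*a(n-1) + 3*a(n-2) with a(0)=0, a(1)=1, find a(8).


Build bottom-up:
...a(6)=40, a(7)=97, a(8)=1*97+3*40=217


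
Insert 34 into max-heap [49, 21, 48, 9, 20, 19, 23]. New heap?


Append 34: [49, 21, 48, 9, 20, 19, 23, 34]
Bubble up: swap idx 7(34) with idx 3(9); swap idx 3(34) with idx 1(21)
Result: [49, 34, 48, 21, 20, 19, 23, 9]


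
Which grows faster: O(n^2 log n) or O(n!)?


n^2 log n grows slower than factorial
O(n^2 log n) is asymptotically smaller; O(n!) grows faster


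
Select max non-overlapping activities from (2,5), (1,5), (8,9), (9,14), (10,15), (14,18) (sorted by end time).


Greedy: pick earliest-ending, then skip overlaps.
Selected (4 activities): [(2, 5), (8, 9), (9, 14), (14, 18)]


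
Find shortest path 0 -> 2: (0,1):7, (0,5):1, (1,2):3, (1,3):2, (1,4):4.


Dijkstra from 0:
Distances: {0: 0, 1: 7, 2: 10, 3: 9, 4: 11, 5: 1}
Shortest distance to 2 = 10, path = [0, 1, 2]


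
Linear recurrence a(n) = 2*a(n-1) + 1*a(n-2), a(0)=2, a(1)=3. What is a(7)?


Build bottom-up:
...a(5)=111, a(6)=268, a(7)=2*268+1*111=647


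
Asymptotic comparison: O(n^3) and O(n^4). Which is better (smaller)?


cubic grows slower than quartic
O(n^3) is asymptotically smaller; O(n^4) grows faster


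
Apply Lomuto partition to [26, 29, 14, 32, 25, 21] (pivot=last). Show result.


Elements <= 21 go left of pivot.
Result: [14, 21, 26, 32, 25, 29], pivot at index 1


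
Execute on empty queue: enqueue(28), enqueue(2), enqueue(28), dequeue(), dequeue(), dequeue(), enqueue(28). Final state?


enqueue(28) -> [28]
enqueue(2) -> [28, 2]
enqueue(28) -> [28, 2, 28]
dequeue() returns 28 -> [2, 28]
dequeue() returns 2 -> [28]
dequeue() returns 28 -> []
enqueue(28) -> [28]
Final queue (front to back): [28]


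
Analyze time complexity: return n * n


Analysis: constant-time operation, no loop
Complexity: O(1)


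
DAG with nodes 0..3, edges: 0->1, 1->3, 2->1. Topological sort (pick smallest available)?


Kahn's algorithm, process smallest node first
Order: [0, 2, 1, 3]


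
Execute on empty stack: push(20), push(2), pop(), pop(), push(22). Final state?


push(20) -> [20]
push(2) -> [20, 2]
pop() returns 2 -> [20]
pop() returns 20 -> []
push(22) -> [22]
Final stack (bottom to top): [22]


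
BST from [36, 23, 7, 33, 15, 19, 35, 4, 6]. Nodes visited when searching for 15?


BST root = 36
Search for 15: compare at each node
Path: [36, 23, 7, 15]


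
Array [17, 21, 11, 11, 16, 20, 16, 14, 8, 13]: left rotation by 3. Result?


Left rotate by 3: [11, 16, 20, 16, 14, 8, 13, 17, 21, 11]


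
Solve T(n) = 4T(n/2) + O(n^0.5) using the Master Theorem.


a=4, b=2, c=0.5. log_2(4)=2 > c=0.5. Case 1: O(n^log_b(a)) = O(n^2)
Complexity: O(n^2)


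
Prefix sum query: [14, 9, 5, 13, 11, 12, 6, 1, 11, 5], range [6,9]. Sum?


Prefix sums: [0, 14, 23, 28, 41, 52, 64, 70, 71, 82, 87]
Sum[6..9] = prefix[10] - prefix[6] = 87 - 64 = 23


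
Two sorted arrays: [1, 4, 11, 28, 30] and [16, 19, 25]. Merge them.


Compare heads, take smaller each step.
Merged: [1, 4, 11, 16, 19, 25, 28, 30]


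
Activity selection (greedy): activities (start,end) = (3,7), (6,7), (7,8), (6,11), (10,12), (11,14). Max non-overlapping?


Greedy: pick earliest-ending, then skip overlaps.
Selected (3 activities): [(3, 7), (7, 8), (10, 12)]


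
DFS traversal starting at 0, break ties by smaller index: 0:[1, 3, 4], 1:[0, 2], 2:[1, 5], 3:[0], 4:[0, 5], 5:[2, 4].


DFS stack-based: start with [0]
Visit order: [0, 1, 2, 5, 4, 3]


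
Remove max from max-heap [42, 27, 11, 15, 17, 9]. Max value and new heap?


Max = 42
Replace root with last, heapify down
Resulting heap: [27, 17, 11, 15, 9]


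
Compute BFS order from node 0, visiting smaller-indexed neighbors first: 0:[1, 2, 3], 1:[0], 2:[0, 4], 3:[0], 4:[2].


BFS queue: start with [0]
Visit order: [0, 1, 2, 3, 4]


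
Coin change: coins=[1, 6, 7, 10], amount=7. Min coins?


dp[0]=0; dp[i]=1+min(dp[i-c] for c in coins)
...dp[2]=2, dp[3]=3, dp[4]=4, dp[5]=5, dp[6]=1, dp[7]=1
Minimum coins for 7 = 1


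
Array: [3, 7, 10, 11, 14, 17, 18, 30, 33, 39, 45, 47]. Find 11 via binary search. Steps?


Search for 11:
[0,11] mid=5 arr[5]=17
[0,4] mid=2 arr[2]=10
[3,4] mid=3 arr[3]=11
Total: 3 comparisons


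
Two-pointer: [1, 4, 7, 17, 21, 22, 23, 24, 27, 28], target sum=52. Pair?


Two pointers: lo=0, hi=9
Found pair: (24, 28) summing to 52


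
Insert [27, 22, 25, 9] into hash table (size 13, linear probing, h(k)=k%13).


Insertions: 27->slot 1; 22->slot 9; 25->slot 12; 9->slot 10
Table: [None, 27, None, None, None, None, None, None, None, 22, 9, None, 25]


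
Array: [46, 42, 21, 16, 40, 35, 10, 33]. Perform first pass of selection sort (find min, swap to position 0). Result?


After one pass: [10, 42, 21, 16, 40, 35, 46, 33]


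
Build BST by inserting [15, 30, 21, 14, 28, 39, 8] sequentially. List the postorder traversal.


Root = 15; build tree by BST insertion.
Postorder traversal: [8, 14, 28, 21, 39, 30, 15]


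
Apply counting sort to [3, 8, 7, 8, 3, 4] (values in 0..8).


Count array: [0, 0, 0, 2, 1, 0, 0, 1, 2]
Reconstruct: [3, 3, 4, 7, 8, 8]


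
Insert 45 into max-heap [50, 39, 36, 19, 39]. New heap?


Append 45: [50, 39, 36, 19, 39, 45]
Bubble up: swap idx 5(45) with idx 2(36)
Result: [50, 39, 45, 19, 39, 36]


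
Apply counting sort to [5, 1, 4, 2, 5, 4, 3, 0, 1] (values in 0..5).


Count array: [1, 2, 1, 1, 2, 2]
Reconstruct: [0, 1, 1, 2, 3, 4, 4, 5, 5]


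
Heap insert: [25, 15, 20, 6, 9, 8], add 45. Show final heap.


Append 45: [25, 15, 20, 6, 9, 8, 45]
Bubble up: swap idx 6(45) with idx 2(20); swap idx 2(45) with idx 0(25)
Result: [45, 15, 25, 6, 9, 8, 20]


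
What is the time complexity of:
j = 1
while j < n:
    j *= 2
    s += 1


Per nesting level: O(log n) = O(log n)
Complexity: O(log n)


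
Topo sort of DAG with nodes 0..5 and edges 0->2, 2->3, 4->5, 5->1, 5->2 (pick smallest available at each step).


Kahn's algorithm, process smallest node first
Order: [0, 4, 5, 1, 2, 3]


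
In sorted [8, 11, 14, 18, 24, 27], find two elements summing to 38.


Two pointers: lo=0, hi=5
Found pair: (11, 27) summing to 38


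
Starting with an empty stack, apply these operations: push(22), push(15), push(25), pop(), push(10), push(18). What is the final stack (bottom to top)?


push(22) -> [22]
push(15) -> [22, 15]
push(25) -> [22, 15, 25]
pop() returns 25 -> [22, 15]
push(10) -> [22, 15, 10]
push(18) -> [22, 15, 10, 18]
Final stack (bottom to top): [22, 15, 10, 18]


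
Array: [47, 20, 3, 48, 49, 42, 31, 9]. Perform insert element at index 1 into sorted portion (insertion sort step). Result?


After one pass: [20, 47, 3, 48, 49, 42, 31, 9]


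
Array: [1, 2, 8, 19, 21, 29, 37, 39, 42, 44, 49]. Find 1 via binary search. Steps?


Search for 1:
[0,10] mid=5 arr[5]=29
[0,4] mid=2 arr[2]=8
[0,1] mid=0 arr[0]=1
Total: 3 comparisons


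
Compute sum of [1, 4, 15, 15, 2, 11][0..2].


Prefix sums: [0, 1, 5, 20, 35, 37, 48]
Sum[0..2] = prefix[3] - prefix[0] = 20 - 0 = 20


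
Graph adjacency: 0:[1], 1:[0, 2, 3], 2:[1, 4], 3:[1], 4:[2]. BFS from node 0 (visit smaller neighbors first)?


BFS queue: start with [0]
Visit order: [0, 1, 2, 3, 4]


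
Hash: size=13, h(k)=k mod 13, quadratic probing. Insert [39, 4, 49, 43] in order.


Insertions: 39->slot 0; 4->slot 4; 49->slot 10; 43->slot 5
Table: [39, None, None, None, 4, 43, None, None, None, None, 49, None, None]


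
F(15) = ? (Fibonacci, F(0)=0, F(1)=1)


F(n)=F(n-1)+F(n-2)
...F(13)=233, F(14)=377, F(15)=610


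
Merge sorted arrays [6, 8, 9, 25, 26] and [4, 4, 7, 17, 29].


Compare heads, take smaller each step.
Merged: [4, 4, 6, 7, 8, 9, 17, 25, 26, 29]


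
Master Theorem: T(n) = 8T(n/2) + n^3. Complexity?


a=8, b=2, c=3. log_2(8)=3 = c=3. Case 2: O(n^c log n) = O(n^3 log n)
Complexity: O(n^3 log n)


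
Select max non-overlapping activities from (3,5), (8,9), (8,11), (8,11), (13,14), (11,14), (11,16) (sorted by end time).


Greedy: pick earliest-ending, then skip overlaps.
Selected (3 activities): [(3, 5), (8, 9), (13, 14)]


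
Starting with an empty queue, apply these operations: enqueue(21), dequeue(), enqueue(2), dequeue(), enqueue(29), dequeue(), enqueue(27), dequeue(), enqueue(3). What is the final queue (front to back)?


enqueue(21) -> [21]
dequeue() returns 21 -> []
enqueue(2) -> [2]
dequeue() returns 2 -> []
enqueue(29) -> [29]
dequeue() returns 29 -> []
enqueue(27) -> [27]
dequeue() returns 27 -> []
enqueue(3) -> [3]
Final queue (front to back): [3]


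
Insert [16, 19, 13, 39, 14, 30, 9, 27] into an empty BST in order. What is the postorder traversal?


Root = 16; build tree by BST insertion.
Postorder traversal: [9, 14, 13, 27, 30, 39, 19, 16]


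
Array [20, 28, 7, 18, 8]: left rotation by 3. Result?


Left rotate by 3: [18, 8, 20, 28, 7]


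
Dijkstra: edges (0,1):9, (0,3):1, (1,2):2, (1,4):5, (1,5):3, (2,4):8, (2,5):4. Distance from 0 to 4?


Dijkstra from 0:
Distances: {0: 0, 1: 9, 2: 11, 3: 1, 4: 14, 5: 12}
Shortest distance to 4 = 14, path = [0, 1, 4]


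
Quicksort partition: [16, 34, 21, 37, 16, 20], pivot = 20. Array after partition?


Elements <= 20 go left of pivot.
Result: [16, 16, 20, 37, 34, 21], pivot at index 2


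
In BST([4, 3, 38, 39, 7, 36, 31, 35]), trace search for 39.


BST root = 4
Search for 39: compare at each node
Path: [4, 38, 39]


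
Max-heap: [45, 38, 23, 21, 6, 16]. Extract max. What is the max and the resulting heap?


Max = 45
Replace root with last, heapify down
Resulting heap: [38, 21, 23, 16, 6]


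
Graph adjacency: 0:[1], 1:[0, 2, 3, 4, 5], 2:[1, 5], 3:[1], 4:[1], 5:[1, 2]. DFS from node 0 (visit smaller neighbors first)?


DFS stack-based: start with [0]
Visit order: [0, 1, 2, 5, 3, 4]


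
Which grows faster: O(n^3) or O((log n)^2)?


polylogarithmic grows slower than cubic
O((log n)^2) is asymptotically smaller; O(n^3) grows faster


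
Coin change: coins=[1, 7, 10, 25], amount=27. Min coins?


dp[0]=0; dp[i]=1+min(dp[i-c] for c in coins)
...dp[22]=4, dp[23]=5, dp[24]=3, dp[25]=1, dp[26]=2, dp[27]=3
Minimum coins for 27 = 3


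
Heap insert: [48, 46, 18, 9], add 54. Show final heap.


Append 54: [48, 46, 18, 9, 54]
Bubble up: swap idx 4(54) with idx 1(46); swap idx 1(54) with idx 0(48)
Result: [54, 48, 18, 9, 46]


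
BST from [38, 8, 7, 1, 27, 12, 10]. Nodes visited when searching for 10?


BST root = 38
Search for 10: compare at each node
Path: [38, 8, 27, 12, 10]


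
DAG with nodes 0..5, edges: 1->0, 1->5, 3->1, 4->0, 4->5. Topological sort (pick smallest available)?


Kahn's algorithm, process smallest node first
Order: [2, 3, 1, 4, 0, 5]


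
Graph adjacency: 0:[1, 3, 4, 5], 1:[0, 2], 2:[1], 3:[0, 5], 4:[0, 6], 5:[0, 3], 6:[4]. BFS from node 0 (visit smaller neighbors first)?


BFS queue: start with [0]
Visit order: [0, 1, 3, 4, 5, 2, 6]


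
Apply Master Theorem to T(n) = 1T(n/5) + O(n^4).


a=1, b=5, c=4. log_5(1)=0 < c=4. Case 3: O(n^c) = O(n^4)
Complexity: O(n^4)


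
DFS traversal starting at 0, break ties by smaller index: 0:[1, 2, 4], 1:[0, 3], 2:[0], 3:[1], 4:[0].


DFS stack-based: start with [0]
Visit order: [0, 1, 3, 2, 4]


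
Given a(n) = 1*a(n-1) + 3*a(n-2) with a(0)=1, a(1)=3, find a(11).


Build bottom-up:
...a(9)=2175, a(10)=5001, a(11)=1*5001+3*2175=11526


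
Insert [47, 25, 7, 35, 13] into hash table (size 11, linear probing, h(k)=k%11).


Insertions: 47->slot 3; 25->slot 4; 7->slot 7; 35->slot 2; 13->slot 5
Table: [None, None, 35, 47, 25, 13, None, 7, None, None, None]


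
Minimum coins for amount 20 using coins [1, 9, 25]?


dp[0]=0; dp[i]=1+min(dp[i-c] for c in coins)
...dp[15]=7, dp[16]=8, dp[17]=9, dp[18]=2, dp[19]=3, dp[20]=4
Minimum coins for 20 = 4


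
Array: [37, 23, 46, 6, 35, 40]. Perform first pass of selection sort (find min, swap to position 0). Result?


After one pass: [6, 23, 46, 37, 35, 40]


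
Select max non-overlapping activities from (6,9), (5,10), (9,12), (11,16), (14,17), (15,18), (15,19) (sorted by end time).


Greedy: pick earliest-ending, then skip overlaps.
Selected (3 activities): [(6, 9), (9, 12), (14, 17)]


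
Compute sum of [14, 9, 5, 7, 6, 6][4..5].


Prefix sums: [0, 14, 23, 28, 35, 41, 47]
Sum[4..5] = prefix[6] - prefix[4] = 47 - 35 = 12


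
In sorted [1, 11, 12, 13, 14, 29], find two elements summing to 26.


Two pointers: lo=0, hi=5
Found pair: (12, 14) summing to 26


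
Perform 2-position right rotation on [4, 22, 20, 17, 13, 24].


Right rotate by 2: [13, 24, 4, 22, 20, 17]


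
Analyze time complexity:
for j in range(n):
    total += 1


Per nesting level: O(n) = O(n)
Complexity: O(n)


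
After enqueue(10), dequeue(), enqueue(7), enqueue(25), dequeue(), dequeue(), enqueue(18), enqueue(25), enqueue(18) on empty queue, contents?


enqueue(10) -> [10]
dequeue() returns 10 -> []
enqueue(7) -> [7]
enqueue(25) -> [7, 25]
dequeue() returns 7 -> [25]
dequeue() returns 25 -> []
enqueue(18) -> [18]
enqueue(25) -> [18, 25]
enqueue(18) -> [18, 25, 18]
Final queue (front to back): [18, 25, 18]


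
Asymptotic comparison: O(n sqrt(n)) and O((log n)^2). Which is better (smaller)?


polylogarithmic grows slower than n^1.5
O((log n)^2) is asymptotically smaller; O(n sqrt(n)) grows faster


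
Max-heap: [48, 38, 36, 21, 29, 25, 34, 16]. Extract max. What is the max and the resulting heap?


Max = 48
Replace root with last, heapify down
Resulting heap: [38, 29, 36, 21, 16, 25, 34]


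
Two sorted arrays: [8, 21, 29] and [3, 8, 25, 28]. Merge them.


Compare heads, take smaller each step.
Merged: [3, 8, 8, 21, 25, 28, 29]


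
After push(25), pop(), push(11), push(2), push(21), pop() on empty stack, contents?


push(25) -> [25]
pop() returns 25 -> []
push(11) -> [11]
push(2) -> [11, 2]
push(21) -> [11, 2, 21]
pop() returns 21 -> [11, 2]
Final stack (bottom to top): [11, 2]


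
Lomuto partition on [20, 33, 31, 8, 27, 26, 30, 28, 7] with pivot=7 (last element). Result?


Elements <= 7 go left of pivot.
Result: [7, 33, 31, 8, 27, 26, 30, 28, 20], pivot at index 0


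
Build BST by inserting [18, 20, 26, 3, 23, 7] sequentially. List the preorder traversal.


Root = 18; build tree by BST insertion.
Preorder traversal: [18, 3, 7, 20, 26, 23]


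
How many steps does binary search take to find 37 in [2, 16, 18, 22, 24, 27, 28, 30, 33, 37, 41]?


Search for 37:
[0,10] mid=5 arr[5]=27
[6,10] mid=8 arr[8]=33
[9,10] mid=9 arr[9]=37
Total: 3 comparisons


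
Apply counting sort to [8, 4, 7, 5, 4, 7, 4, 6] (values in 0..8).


Count array: [0, 0, 0, 0, 3, 1, 1, 2, 1]
Reconstruct: [4, 4, 4, 5, 6, 7, 7, 8]


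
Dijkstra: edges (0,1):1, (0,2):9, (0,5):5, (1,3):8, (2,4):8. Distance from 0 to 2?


Dijkstra from 0:
Distances: {0: 0, 1: 1, 2: 9, 3: 9, 4: 17, 5: 5}
Shortest distance to 2 = 9, path = [0, 2]


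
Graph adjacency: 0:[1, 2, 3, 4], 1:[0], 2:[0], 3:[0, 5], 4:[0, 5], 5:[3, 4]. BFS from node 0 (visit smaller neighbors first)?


BFS queue: start with [0]
Visit order: [0, 1, 2, 3, 4, 5]


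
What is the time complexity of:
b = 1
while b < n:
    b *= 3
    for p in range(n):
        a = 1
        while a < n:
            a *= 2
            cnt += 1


Per nesting level: O(log n) * O(n) * O(log n) = O(n (log n)^2)
Complexity: O(n (log n)^2)


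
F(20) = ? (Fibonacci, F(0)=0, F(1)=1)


F(n)=F(n-1)+F(n-2)
...F(18)=2584, F(19)=4181, F(20)=6765


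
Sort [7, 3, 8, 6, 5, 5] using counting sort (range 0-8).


Count array: [0, 0, 0, 1, 0, 2, 1, 1, 1]
Reconstruct: [3, 5, 5, 6, 7, 8]


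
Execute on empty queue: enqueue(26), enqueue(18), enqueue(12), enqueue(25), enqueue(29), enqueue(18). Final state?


enqueue(26) -> [26]
enqueue(18) -> [26, 18]
enqueue(12) -> [26, 18, 12]
enqueue(25) -> [26, 18, 12, 25]
enqueue(29) -> [26, 18, 12, 25, 29]
enqueue(18) -> [26, 18, 12, 25, 29, 18]
Final queue (front to back): [26, 18, 12, 25, 29, 18]


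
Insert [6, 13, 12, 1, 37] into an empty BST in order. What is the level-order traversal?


Root = 6; build tree by BST insertion.
Level-Order traversal: [6, 1, 13, 12, 37]


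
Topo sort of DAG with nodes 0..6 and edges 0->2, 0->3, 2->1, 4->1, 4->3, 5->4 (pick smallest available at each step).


Kahn's algorithm, process smallest node first
Order: [0, 2, 5, 4, 1, 3, 6]


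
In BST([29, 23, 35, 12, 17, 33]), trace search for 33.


BST root = 29
Search for 33: compare at each node
Path: [29, 35, 33]


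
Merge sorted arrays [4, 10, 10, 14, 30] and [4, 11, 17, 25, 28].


Compare heads, take smaller each step.
Merged: [4, 4, 10, 10, 11, 14, 17, 25, 28, 30]


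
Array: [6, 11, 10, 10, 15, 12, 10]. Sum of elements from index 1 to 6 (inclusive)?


Prefix sums: [0, 6, 17, 27, 37, 52, 64, 74]
Sum[1..6] = prefix[7] - prefix[1] = 74 - 6 = 68


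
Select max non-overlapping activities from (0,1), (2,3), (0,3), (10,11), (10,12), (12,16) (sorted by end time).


Greedy: pick earliest-ending, then skip overlaps.
Selected (4 activities): [(0, 1), (2, 3), (10, 11), (12, 16)]


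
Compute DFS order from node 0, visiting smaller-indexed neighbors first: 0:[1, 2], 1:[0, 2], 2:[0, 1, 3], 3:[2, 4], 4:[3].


DFS stack-based: start with [0]
Visit order: [0, 1, 2, 3, 4]


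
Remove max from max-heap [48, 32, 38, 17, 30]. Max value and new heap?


Max = 48
Replace root with last, heapify down
Resulting heap: [38, 32, 30, 17]


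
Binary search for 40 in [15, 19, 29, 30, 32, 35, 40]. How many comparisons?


Search for 40:
[0,6] mid=3 arr[3]=30
[4,6] mid=5 arr[5]=35
[6,6] mid=6 arr[6]=40
Total: 3 comparisons


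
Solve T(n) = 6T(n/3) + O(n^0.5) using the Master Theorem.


a=6, b=3, c=0.5. log_3(6)=1.631 > c=0.5. Case 1: O(n^log_b(a)) = O(n^1.631)
Complexity: O(n^1.631)


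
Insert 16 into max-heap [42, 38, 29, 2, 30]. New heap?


Append 16: [42, 38, 29, 2, 30, 16]
Bubble up: no swaps needed
Result: [42, 38, 29, 2, 30, 16]


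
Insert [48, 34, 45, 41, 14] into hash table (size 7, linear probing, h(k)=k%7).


Insertions: 48->slot 6; 34->slot 0; 45->slot 3; 41->slot 1; 14->slot 2
Table: [34, 41, 14, 45, None, None, 48]


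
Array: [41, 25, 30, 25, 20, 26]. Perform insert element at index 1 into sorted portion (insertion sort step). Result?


After one pass: [25, 41, 30, 25, 20, 26]


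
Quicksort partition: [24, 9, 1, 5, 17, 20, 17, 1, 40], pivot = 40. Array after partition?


Elements <= 40 go left of pivot.
Result: [24, 9, 1, 5, 17, 20, 17, 1, 40], pivot at index 8


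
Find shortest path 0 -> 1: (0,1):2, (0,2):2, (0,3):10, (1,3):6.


Dijkstra from 0:
Distances: {0: 0, 1: 2, 2: 2, 3: 8}
Shortest distance to 1 = 2, path = [0, 1]


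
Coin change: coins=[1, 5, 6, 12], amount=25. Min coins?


dp[0]=0; dp[i]=1+min(dp[i-c] for c in coins)
...dp[20]=4, dp[21]=4, dp[22]=3, dp[23]=3, dp[24]=2, dp[25]=3
Minimum coins for 25 = 3


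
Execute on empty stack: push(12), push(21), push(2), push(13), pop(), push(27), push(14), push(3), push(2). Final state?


push(12) -> [12]
push(21) -> [12, 21]
push(2) -> [12, 21, 2]
push(13) -> [12, 21, 2, 13]
pop() returns 13 -> [12, 21, 2]
push(27) -> [12, 21, 2, 27]
push(14) -> [12, 21, 2, 27, 14]
push(3) -> [12, 21, 2, 27, 14, 3]
push(2) -> [12, 21, 2, 27, 14, 3, 2]
Final stack (bottom to top): [12, 21, 2, 27, 14, 3, 2]
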